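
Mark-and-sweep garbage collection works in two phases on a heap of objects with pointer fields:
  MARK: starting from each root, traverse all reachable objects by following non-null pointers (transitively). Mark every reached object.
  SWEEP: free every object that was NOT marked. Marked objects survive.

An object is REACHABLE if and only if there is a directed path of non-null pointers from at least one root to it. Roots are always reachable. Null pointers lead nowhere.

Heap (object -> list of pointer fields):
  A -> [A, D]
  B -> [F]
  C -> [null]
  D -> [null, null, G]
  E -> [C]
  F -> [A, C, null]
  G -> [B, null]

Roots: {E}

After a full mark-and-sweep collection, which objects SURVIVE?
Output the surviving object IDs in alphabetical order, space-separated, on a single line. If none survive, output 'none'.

Answer: C E

Derivation:
Roots: E
Mark E: refs=C, marked=E
Mark C: refs=null, marked=C E
Unmarked (collected): A B D F G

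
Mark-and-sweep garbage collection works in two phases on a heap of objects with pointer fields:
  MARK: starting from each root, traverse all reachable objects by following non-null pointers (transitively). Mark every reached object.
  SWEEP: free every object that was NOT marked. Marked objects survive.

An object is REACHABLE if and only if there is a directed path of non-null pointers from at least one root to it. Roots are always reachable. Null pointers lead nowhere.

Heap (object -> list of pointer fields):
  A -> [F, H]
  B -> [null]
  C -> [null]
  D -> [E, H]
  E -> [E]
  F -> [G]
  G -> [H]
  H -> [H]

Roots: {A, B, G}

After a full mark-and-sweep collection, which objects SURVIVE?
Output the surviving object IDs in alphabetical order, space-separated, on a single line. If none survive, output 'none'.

Answer: A B F G H

Derivation:
Roots: A B G
Mark A: refs=F H, marked=A
Mark B: refs=null, marked=A B
Mark G: refs=H, marked=A B G
Mark F: refs=G, marked=A B F G
Mark H: refs=H, marked=A B F G H
Unmarked (collected): C D E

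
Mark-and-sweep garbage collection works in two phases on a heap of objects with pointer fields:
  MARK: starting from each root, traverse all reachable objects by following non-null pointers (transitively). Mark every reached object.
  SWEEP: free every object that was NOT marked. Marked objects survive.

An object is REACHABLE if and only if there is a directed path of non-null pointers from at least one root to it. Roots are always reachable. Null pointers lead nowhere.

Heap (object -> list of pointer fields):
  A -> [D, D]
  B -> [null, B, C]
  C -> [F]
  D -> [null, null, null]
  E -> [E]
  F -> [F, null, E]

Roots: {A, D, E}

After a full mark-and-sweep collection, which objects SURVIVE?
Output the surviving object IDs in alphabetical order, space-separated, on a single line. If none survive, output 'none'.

Answer: A D E

Derivation:
Roots: A D E
Mark A: refs=D D, marked=A
Mark D: refs=null null null, marked=A D
Mark E: refs=E, marked=A D E
Unmarked (collected): B C F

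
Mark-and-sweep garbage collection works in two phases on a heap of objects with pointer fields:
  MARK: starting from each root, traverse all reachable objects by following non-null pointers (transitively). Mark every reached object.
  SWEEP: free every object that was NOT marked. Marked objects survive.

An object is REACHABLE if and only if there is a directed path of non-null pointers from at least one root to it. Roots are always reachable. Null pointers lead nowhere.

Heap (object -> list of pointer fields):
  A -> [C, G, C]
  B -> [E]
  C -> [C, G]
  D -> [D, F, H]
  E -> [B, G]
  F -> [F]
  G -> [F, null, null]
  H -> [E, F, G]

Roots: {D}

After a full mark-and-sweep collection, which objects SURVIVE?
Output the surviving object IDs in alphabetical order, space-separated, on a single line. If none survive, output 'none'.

Roots: D
Mark D: refs=D F H, marked=D
Mark F: refs=F, marked=D F
Mark H: refs=E F G, marked=D F H
Mark E: refs=B G, marked=D E F H
Mark G: refs=F null null, marked=D E F G H
Mark B: refs=E, marked=B D E F G H
Unmarked (collected): A C

Answer: B D E F G H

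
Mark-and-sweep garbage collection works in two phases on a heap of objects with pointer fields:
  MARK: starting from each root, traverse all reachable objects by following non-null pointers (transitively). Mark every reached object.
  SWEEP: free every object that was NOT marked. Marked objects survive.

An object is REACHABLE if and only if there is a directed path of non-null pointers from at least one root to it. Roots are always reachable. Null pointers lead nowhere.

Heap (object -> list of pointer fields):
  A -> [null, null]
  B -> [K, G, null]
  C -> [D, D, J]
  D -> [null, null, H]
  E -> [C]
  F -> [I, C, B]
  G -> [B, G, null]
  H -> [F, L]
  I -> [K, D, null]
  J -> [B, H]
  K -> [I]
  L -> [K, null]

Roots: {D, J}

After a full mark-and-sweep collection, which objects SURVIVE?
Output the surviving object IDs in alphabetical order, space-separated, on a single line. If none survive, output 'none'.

Roots: D J
Mark D: refs=null null H, marked=D
Mark J: refs=B H, marked=D J
Mark H: refs=F L, marked=D H J
Mark B: refs=K G null, marked=B D H J
Mark F: refs=I C B, marked=B D F H J
Mark L: refs=K null, marked=B D F H J L
Mark K: refs=I, marked=B D F H J K L
Mark G: refs=B G null, marked=B D F G H J K L
Mark I: refs=K D null, marked=B D F G H I J K L
Mark C: refs=D D J, marked=B C D F G H I J K L
Unmarked (collected): A E

Answer: B C D F G H I J K L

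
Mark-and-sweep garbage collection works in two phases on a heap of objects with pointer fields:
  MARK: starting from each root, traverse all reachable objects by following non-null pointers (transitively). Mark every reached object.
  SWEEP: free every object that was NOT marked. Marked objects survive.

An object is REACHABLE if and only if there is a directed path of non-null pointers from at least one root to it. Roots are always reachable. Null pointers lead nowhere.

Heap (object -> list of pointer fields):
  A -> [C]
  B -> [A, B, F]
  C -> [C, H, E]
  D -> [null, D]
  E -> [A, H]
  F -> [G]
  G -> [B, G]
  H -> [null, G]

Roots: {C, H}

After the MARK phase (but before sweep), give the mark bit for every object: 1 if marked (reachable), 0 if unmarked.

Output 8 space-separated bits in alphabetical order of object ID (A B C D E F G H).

Roots: C H
Mark C: refs=C H E, marked=C
Mark H: refs=null G, marked=C H
Mark E: refs=A H, marked=C E H
Mark G: refs=B G, marked=C E G H
Mark A: refs=C, marked=A C E G H
Mark B: refs=A B F, marked=A B C E G H
Mark F: refs=G, marked=A B C E F G H
Unmarked (collected): D

Answer: 1 1 1 0 1 1 1 1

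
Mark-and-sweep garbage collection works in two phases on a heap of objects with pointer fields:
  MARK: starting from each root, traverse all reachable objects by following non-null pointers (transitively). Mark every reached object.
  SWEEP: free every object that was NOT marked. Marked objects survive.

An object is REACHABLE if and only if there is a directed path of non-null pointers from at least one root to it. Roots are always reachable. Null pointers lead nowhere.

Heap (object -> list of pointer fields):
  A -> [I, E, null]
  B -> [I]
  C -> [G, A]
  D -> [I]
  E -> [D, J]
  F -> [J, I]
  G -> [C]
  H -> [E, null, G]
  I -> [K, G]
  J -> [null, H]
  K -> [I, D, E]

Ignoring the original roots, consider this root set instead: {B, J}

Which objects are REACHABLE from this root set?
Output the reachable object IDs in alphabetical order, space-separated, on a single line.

Roots: B J
Mark B: refs=I, marked=B
Mark J: refs=null H, marked=B J
Mark I: refs=K G, marked=B I J
Mark H: refs=E null G, marked=B H I J
Mark K: refs=I D E, marked=B H I J K
Mark G: refs=C, marked=B G H I J K
Mark E: refs=D J, marked=B E G H I J K
Mark D: refs=I, marked=B D E G H I J K
Mark C: refs=G A, marked=B C D E G H I J K
Mark A: refs=I E null, marked=A B C D E G H I J K
Unmarked (collected): F

Answer: A B C D E G H I J K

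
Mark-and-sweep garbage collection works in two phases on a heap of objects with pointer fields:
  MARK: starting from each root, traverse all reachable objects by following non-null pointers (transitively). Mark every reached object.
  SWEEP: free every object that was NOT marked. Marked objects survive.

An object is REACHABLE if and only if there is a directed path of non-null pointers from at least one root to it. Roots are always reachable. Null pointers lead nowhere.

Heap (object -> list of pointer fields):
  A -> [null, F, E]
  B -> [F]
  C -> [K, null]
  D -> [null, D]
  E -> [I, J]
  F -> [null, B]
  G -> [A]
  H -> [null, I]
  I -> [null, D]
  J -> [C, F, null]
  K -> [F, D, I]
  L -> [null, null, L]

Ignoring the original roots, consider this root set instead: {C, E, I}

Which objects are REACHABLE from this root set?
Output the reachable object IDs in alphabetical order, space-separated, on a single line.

Roots: C E I
Mark C: refs=K null, marked=C
Mark E: refs=I J, marked=C E
Mark I: refs=null D, marked=C E I
Mark K: refs=F D I, marked=C E I K
Mark J: refs=C F null, marked=C E I J K
Mark D: refs=null D, marked=C D E I J K
Mark F: refs=null B, marked=C D E F I J K
Mark B: refs=F, marked=B C D E F I J K
Unmarked (collected): A G H L

Answer: B C D E F I J K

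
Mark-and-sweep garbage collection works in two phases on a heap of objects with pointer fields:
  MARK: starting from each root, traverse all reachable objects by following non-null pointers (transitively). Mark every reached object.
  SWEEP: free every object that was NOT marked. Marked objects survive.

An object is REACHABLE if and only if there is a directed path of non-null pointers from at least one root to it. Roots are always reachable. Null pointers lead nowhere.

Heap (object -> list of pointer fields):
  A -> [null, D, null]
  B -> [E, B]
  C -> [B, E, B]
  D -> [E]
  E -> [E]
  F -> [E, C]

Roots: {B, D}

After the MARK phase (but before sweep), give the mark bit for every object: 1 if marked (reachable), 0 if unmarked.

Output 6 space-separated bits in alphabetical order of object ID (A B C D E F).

Answer: 0 1 0 1 1 0

Derivation:
Roots: B D
Mark B: refs=E B, marked=B
Mark D: refs=E, marked=B D
Mark E: refs=E, marked=B D E
Unmarked (collected): A C F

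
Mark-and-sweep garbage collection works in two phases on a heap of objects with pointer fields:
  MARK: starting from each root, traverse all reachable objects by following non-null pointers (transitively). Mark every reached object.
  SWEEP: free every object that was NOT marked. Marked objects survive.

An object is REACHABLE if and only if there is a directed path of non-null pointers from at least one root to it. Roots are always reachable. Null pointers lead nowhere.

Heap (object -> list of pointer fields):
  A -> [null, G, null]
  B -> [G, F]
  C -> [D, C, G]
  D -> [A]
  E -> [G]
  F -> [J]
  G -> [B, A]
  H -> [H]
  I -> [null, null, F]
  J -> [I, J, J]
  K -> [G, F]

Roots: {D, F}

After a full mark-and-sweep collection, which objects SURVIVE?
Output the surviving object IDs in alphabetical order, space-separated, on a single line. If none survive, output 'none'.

Roots: D F
Mark D: refs=A, marked=D
Mark F: refs=J, marked=D F
Mark A: refs=null G null, marked=A D F
Mark J: refs=I J J, marked=A D F J
Mark G: refs=B A, marked=A D F G J
Mark I: refs=null null F, marked=A D F G I J
Mark B: refs=G F, marked=A B D F G I J
Unmarked (collected): C E H K

Answer: A B D F G I J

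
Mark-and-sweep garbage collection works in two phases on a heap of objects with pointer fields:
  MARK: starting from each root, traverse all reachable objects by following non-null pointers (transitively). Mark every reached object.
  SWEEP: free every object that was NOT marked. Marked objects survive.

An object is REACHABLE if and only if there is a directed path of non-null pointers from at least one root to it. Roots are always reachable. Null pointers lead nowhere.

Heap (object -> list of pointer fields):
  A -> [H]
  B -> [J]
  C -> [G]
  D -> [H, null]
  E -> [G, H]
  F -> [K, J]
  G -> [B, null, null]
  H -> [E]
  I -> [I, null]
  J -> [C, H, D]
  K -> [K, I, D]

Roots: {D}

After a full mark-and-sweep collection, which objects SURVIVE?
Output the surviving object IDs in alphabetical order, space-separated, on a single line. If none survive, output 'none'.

Roots: D
Mark D: refs=H null, marked=D
Mark H: refs=E, marked=D H
Mark E: refs=G H, marked=D E H
Mark G: refs=B null null, marked=D E G H
Mark B: refs=J, marked=B D E G H
Mark J: refs=C H D, marked=B D E G H J
Mark C: refs=G, marked=B C D E G H J
Unmarked (collected): A F I K

Answer: B C D E G H J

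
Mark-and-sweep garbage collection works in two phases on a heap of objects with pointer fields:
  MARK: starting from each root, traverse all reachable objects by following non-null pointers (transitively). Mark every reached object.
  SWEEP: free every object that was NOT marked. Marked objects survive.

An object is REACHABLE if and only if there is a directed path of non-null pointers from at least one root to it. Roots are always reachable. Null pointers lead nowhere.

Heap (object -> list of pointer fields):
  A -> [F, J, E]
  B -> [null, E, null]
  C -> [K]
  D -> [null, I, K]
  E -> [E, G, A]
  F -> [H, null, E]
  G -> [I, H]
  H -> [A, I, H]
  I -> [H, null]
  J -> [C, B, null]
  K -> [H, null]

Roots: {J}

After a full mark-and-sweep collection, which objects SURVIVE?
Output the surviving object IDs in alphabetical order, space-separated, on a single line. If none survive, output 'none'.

Roots: J
Mark J: refs=C B null, marked=J
Mark C: refs=K, marked=C J
Mark B: refs=null E null, marked=B C J
Mark K: refs=H null, marked=B C J K
Mark E: refs=E G A, marked=B C E J K
Mark H: refs=A I H, marked=B C E H J K
Mark G: refs=I H, marked=B C E G H J K
Mark A: refs=F J E, marked=A B C E G H J K
Mark I: refs=H null, marked=A B C E G H I J K
Mark F: refs=H null E, marked=A B C E F G H I J K
Unmarked (collected): D

Answer: A B C E F G H I J K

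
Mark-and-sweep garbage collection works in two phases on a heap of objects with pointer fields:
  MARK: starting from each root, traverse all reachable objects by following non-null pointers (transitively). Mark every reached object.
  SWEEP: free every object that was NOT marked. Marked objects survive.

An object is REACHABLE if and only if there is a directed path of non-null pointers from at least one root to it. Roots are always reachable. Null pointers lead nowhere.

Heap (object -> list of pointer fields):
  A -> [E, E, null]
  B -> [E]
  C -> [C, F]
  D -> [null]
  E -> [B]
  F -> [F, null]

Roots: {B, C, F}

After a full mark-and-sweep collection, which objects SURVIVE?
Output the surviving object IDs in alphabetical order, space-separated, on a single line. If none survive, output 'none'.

Answer: B C E F

Derivation:
Roots: B C F
Mark B: refs=E, marked=B
Mark C: refs=C F, marked=B C
Mark F: refs=F null, marked=B C F
Mark E: refs=B, marked=B C E F
Unmarked (collected): A D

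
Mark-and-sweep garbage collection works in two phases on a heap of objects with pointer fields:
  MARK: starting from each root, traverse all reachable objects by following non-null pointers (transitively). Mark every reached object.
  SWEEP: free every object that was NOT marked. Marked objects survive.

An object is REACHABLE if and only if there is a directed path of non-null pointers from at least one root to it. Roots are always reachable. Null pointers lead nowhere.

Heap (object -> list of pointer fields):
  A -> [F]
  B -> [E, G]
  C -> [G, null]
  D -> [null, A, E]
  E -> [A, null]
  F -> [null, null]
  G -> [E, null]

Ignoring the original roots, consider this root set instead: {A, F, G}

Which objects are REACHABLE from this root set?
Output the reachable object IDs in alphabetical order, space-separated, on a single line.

Roots: A F G
Mark A: refs=F, marked=A
Mark F: refs=null null, marked=A F
Mark G: refs=E null, marked=A F G
Mark E: refs=A null, marked=A E F G
Unmarked (collected): B C D

Answer: A E F G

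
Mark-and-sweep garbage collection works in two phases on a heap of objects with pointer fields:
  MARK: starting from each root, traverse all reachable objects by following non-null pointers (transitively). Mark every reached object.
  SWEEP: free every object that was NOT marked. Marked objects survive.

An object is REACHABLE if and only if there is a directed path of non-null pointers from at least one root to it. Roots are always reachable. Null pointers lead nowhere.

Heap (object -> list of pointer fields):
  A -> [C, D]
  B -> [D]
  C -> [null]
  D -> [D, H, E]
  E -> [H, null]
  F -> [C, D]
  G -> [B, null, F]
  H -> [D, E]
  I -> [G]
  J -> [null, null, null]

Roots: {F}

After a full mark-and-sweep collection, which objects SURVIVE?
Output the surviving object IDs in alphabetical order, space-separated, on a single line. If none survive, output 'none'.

Roots: F
Mark F: refs=C D, marked=F
Mark C: refs=null, marked=C F
Mark D: refs=D H E, marked=C D F
Mark H: refs=D E, marked=C D F H
Mark E: refs=H null, marked=C D E F H
Unmarked (collected): A B G I J

Answer: C D E F H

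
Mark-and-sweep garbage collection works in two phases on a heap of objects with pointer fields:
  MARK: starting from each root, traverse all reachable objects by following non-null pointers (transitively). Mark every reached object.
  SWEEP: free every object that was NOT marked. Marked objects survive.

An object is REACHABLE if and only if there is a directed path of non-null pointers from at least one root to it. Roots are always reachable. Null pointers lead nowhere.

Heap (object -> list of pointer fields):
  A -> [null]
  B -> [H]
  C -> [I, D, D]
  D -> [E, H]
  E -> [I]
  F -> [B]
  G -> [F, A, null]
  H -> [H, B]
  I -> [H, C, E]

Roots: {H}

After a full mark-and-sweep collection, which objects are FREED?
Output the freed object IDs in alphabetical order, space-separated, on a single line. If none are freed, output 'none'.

Answer: A C D E F G I

Derivation:
Roots: H
Mark H: refs=H B, marked=H
Mark B: refs=H, marked=B H
Unmarked (collected): A C D E F G I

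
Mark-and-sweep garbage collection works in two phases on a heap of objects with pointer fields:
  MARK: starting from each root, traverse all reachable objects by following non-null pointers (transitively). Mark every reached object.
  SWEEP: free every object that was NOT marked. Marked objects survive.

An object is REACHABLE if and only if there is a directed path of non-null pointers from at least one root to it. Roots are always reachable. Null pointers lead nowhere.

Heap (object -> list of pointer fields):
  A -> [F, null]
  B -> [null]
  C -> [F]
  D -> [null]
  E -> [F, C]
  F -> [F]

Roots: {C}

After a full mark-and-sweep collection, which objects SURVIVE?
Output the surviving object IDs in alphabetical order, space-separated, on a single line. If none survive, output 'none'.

Answer: C F

Derivation:
Roots: C
Mark C: refs=F, marked=C
Mark F: refs=F, marked=C F
Unmarked (collected): A B D E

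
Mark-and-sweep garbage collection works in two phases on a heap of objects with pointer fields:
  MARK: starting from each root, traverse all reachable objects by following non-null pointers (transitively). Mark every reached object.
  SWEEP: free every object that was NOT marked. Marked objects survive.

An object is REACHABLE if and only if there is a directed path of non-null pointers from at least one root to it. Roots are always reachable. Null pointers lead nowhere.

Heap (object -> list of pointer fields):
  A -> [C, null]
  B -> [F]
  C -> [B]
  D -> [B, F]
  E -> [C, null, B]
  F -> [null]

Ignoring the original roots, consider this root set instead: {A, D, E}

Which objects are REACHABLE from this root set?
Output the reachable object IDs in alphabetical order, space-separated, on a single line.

Answer: A B C D E F

Derivation:
Roots: A D E
Mark A: refs=C null, marked=A
Mark D: refs=B F, marked=A D
Mark E: refs=C null B, marked=A D E
Mark C: refs=B, marked=A C D E
Mark B: refs=F, marked=A B C D E
Mark F: refs=null, marked=A B C D E F
Unmarked (collected): (none)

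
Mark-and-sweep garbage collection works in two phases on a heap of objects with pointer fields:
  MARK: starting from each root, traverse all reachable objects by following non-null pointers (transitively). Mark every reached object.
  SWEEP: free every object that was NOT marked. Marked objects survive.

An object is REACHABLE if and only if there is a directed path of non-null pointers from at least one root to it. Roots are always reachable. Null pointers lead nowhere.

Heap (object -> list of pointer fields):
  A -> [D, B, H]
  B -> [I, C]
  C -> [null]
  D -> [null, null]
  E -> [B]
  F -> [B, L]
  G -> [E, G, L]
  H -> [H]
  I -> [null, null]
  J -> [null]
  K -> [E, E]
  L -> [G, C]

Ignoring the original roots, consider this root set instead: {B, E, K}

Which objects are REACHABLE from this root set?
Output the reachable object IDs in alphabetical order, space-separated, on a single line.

Roots: B E K
Mark B: refs=I C, marked=B
Mark E: refs=B, marked=B E
Mark K: refs=E E, marked=B E K
Mark I: refs=null null, marked=B E I K
Mark C: refs=null, marked=B C E I K
Unmarked (collected): A D F G H J L

Answer: B C E I K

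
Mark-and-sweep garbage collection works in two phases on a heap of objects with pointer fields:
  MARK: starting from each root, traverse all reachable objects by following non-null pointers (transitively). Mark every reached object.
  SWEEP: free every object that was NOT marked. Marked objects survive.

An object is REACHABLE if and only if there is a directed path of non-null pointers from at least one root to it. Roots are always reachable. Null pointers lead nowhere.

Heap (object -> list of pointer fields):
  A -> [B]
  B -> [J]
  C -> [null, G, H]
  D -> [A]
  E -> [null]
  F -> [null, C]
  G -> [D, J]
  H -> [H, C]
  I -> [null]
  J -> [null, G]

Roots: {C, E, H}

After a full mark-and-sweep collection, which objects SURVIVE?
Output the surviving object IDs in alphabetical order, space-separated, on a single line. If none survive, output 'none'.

Answer: A B C D E G H J

Derivation:
Roots: C E H
Mark C: refs=null G H, marked=C
Mark E: refs=null, marked=C E
Mark H: refs=H C, marked=C E H
Mark G: refs=D J, marked=C E G H
Mark D: refs=A, marked=C D E G H
Mark J: refs=null G, marked=C D E G H J
Mark A: refs=B, marked=A C D E G H J
Mark B: refs=J, marked=A B C D E G H J
Unmarked (collected): F I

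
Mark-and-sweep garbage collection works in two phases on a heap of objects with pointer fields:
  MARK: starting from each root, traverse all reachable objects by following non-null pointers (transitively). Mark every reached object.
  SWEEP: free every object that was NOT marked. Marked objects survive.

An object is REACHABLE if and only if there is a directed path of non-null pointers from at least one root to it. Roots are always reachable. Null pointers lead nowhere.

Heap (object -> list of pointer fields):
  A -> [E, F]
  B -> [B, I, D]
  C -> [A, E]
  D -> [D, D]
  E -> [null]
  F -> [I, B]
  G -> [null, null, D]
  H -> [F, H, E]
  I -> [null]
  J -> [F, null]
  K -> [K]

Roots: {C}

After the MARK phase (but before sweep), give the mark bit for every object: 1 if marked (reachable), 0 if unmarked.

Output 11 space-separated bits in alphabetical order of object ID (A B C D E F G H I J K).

Answer: 1 1 1 1 1 1 0 0 1 0 0

Derivation:
Roots: C
Mark C: refs=A E, marked=C
Mark A: refs=E F, marked=A C
Mark E: refs=null, marked=A C E
Mark F: refs=I B, marked=A C E F
Mark I: refs=null, marked=A C E F I
Mark B: refs=B I D, marked=A B C E F I
Mark D: refs=D D, marked=A B C D E F I
Unmarked (collected): G H J K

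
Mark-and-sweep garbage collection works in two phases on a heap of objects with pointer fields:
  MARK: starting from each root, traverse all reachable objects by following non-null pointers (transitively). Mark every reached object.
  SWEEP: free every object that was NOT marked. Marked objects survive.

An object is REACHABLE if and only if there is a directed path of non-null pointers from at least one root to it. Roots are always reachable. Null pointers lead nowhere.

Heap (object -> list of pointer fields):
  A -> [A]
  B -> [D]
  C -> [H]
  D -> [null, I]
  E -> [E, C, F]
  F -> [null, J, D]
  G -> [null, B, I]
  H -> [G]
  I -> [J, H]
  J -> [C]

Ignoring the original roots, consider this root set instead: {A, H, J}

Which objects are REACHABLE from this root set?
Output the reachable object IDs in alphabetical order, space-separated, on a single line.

Roots: A H J
Mark A: refs=A, marked=A
Mark H: refs=G, marked=A H
Mark J: refs=C, marked=A H J
Mark G: refs=null B I, marked=A G H J
Mark C: refs=H, marked=A C G H J
Mark B: refs=D, marked=A B C G H J
Mark I: refs=J H, marked=A B C G H I J
Mark D: refs=null I, marked=A B C D G H I J
Unmarked (collected): E F

Answer: A B C D G H I J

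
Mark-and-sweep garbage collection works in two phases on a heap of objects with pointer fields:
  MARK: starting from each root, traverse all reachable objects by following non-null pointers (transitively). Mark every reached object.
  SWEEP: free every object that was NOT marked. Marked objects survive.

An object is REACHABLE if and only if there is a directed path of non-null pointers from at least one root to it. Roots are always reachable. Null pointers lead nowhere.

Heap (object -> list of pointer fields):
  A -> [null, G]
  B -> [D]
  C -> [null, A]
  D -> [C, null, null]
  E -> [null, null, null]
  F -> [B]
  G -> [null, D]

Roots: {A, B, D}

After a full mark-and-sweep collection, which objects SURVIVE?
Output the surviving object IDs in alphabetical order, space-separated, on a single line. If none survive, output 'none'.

Answer: A B C D G

Derivation:
Roots: A B D
Mark A: refs=null G, marked=A
Mark B: refs=D, marked=A B
Mark D: refs=C null null, marked=A B D
Mark G: refs=null D, marked=A B D G
Mark C: refs=null A, marked=A B C D G
Unmarked (collected): E F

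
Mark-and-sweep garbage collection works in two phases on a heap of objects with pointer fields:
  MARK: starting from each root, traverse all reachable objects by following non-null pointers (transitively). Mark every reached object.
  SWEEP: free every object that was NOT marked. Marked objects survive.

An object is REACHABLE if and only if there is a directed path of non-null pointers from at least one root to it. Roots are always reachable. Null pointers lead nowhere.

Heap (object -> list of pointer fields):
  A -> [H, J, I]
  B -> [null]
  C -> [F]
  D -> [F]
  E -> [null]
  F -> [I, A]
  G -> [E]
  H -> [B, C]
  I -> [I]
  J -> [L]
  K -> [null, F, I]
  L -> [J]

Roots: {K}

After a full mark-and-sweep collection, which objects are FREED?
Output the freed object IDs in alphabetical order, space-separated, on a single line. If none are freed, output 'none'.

Answer: D E G

Derivation:
Roots: K
Mark K: refs=null F I, marked=K
Mark F: refs=I A, marked=F K
Mark I: refs=I, marked=F I K
Mark A: refs=H J I, marked=A F I K
Mark H: refs=B C, marked=A F H I K
Mark J: refs=L, marked=A F H I J K
Mark B: refs=null, marked=A B F H I J K
Mark C: refs=F, marked=A B C F H I J K
Mark L: refs=J, marked=A B C F H I J K L
Unmarked (collected): D E G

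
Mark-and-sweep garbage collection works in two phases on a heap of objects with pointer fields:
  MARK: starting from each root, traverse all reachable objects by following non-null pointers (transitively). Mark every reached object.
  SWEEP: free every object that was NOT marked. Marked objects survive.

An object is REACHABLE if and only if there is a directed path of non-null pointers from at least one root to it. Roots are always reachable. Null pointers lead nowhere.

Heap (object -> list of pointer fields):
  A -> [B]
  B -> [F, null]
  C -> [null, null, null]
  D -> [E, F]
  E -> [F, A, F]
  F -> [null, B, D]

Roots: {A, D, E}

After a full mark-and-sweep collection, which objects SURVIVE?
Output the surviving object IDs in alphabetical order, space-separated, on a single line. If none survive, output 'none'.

Answer: A B D E F

Derivation:
Roots: A D E
Mark A: refs=B, marked=A
Mark D: refs=E F, marked=A D
Mark E: refs=F A F, marked=A D E
Mark B: refs=F null, marked=A B D E
Mark F: refs=null B D, marked=A B D E F
Unmarked (collected): C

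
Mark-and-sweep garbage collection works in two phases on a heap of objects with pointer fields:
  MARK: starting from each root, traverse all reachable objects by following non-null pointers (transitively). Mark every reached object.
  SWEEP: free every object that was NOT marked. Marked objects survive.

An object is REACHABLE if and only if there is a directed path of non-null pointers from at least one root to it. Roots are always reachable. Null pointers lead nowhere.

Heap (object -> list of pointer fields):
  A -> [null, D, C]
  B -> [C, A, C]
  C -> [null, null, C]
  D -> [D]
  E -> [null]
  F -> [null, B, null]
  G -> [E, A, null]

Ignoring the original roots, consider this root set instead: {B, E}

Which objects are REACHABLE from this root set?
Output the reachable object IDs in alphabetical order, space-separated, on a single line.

Answer: A B C D E

Derivation:
Roots: B E
Mark B: refs=C A C, marked=B
Mark E: refs=null, marked=B E
Mark C: refs=null null C, marked=B C E
Mark A: refs=null D C, marked=A B C E
Mark D: refs=D, marked=A B C D E
Unmarked (collected): F G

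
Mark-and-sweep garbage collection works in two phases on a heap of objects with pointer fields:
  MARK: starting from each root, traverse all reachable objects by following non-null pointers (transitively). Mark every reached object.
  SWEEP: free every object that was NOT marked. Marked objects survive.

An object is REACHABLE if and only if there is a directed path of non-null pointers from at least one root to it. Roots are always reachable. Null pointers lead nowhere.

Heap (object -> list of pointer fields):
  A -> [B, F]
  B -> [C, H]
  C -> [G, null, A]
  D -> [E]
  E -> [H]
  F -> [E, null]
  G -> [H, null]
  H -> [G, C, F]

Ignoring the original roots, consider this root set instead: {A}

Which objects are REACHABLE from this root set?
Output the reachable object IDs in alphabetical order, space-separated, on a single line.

Roots: A
Mark A: refs=B F, marked=A
Mark B: refs=C H, marked=A B
Mark F: refs=E null, marked=A B F
Mark C: refs=G null A, marked=A B C F
Mark H: refs=G C F, marked=A B C F H
Mark E: refs=H, marked=A B C E F H
Mark G: refs=H null, marked=A B C E F G H
Unmarked (collected): D

Answer: A B C E F G H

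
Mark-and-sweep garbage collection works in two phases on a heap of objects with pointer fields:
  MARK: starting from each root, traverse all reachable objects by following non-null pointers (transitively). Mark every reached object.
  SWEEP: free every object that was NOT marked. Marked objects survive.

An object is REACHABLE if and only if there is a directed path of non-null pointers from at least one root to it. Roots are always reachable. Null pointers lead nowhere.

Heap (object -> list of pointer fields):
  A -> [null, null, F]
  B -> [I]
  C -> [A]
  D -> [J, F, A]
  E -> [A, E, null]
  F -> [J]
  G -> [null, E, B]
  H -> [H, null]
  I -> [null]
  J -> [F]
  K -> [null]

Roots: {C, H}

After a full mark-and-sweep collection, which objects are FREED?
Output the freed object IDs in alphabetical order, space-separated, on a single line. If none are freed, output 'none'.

Roots: C H
Mark C: refs=A, marked=C
Mark H: refs=H null, marked=C H
Mark A: refs=null null F, marked=A C H
Mark F: refs=J, marked=A C F H
Mark J: refs=F, marked=A C F H J
Unmarked (collected): B D E G I K

Answer: B D E G I K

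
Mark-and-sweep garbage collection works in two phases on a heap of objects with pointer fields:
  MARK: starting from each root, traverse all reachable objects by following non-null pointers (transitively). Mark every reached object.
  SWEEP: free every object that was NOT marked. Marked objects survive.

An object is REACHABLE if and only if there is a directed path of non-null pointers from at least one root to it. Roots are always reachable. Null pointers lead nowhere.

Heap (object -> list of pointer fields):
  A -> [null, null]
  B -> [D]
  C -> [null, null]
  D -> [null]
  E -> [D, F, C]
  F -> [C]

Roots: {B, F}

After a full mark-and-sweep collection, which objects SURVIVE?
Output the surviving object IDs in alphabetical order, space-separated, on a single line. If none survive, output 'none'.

Answer: B C D F

Derivation:
Roots: B F
Mark B: refs=D, marked=B
Mark F: refs=C, marked=B F
Mark D: refs=null, marked=B D F
Mark C: refs=null null, marked=B C D F
Unmarked (collected): A E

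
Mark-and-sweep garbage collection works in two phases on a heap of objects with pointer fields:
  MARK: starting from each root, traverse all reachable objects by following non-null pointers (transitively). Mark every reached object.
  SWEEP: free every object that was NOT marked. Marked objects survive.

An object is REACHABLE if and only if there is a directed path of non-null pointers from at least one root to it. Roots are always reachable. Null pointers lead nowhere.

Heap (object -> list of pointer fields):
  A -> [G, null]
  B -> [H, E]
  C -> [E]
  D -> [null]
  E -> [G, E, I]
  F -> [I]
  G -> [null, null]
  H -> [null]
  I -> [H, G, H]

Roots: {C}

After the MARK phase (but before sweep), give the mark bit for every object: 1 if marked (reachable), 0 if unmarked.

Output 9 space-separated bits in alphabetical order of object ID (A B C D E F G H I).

Answer: 0 0 1 0 1 0 1 1 1

Derivation:
Roots: C
Mark C: refs=E, marked=C
Mark E: refs=G E I, marked=C E
Mark G: refs=null null, marked=C E G
Mark I: refs=H G H, marked=C E G I
Mark H: refs=null, marked=C E G H I
Unmarked (collected): A B D F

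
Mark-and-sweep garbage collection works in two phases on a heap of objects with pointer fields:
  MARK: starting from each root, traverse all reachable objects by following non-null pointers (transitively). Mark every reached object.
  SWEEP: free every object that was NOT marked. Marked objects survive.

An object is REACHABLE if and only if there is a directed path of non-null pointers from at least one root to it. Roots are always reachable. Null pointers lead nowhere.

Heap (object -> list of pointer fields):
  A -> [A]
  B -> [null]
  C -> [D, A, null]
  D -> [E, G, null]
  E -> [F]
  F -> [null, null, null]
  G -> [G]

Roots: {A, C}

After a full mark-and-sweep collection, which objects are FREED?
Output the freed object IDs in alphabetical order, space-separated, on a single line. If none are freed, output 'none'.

Roots: A C
Mark A: refs=A, marked=A
Mark C: refs=D A null, marked=A C
Mark D: refs=E G null, marked=A C D
Mark E: refs=F, marked=A C D E
Mark G: refs=G, marked=A C D E G
Mark F: refs=null null null, marked=A C D E F G
Unmarked (collected): B

Answer: B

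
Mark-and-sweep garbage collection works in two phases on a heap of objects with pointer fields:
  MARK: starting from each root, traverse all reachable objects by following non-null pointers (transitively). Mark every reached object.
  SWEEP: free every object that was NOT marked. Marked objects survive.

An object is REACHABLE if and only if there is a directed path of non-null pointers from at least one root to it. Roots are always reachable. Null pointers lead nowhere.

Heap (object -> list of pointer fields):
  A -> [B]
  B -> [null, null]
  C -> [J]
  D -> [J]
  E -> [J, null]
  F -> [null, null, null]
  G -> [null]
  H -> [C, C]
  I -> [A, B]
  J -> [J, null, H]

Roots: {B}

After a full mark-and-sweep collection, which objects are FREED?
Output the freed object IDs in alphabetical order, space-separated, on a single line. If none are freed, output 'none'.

Answer: A C D E F G H I J

Derivation:
Roots: B
Mark B: refs=null null, marked=B
Unmarked (collected): A C D E F G H I J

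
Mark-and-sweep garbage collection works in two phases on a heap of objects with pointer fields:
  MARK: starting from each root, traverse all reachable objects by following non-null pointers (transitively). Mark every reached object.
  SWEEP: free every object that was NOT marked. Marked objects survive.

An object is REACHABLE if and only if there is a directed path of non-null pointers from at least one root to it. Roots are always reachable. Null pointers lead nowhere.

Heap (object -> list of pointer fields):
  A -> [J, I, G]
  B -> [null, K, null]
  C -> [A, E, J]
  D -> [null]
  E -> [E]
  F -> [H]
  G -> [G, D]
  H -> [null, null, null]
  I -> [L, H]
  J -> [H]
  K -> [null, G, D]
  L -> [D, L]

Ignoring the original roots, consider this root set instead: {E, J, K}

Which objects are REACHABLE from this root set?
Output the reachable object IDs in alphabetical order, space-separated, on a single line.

Roots: E J K
Mark E: refs=E, marked=E
Mark J: refs=H, marked=E J
Mark K: refs=null G D, marked=E J K
Mark H: refs=null null null, marked=E H J K
Mark G: refs=G D, marked=E G H J K
Mark D: refs=null, marked=D E G H J K
Unmarked (collected): A B C F I L

Answer: D E G H J K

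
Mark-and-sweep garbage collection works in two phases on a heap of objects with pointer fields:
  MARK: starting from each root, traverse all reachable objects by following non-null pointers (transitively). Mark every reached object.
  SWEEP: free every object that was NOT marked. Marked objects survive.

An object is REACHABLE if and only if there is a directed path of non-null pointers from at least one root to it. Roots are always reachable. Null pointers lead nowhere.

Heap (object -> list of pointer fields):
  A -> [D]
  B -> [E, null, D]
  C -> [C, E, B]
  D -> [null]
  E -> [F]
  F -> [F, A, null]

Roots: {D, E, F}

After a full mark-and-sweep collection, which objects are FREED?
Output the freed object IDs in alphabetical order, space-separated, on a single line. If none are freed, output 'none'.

Answer: B C

Derivation:
Roots: D E F
Mark D: refs=null, marked=D
Mark E: refs=F, marked=D E
Mark F: refs=F A null, marked=D E F
Mark A: refs=D, marked=A D E F
Unmarked (collected): B C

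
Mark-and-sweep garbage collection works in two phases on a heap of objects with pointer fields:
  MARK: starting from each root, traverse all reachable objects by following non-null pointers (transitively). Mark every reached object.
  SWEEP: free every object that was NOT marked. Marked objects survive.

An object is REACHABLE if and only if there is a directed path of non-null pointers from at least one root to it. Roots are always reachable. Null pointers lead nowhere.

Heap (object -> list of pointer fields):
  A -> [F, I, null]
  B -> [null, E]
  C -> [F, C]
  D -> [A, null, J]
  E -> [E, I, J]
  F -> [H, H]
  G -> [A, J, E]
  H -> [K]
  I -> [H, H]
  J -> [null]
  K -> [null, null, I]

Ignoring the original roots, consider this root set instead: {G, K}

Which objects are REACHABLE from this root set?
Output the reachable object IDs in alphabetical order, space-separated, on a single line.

Roots: G K
Mark G: refs=A J E, marked=G
Mark K: refs=null null I, marked=G K
Mark A: refs=F I null, marked=A G K
Mark J: refs=null, marked=A G J K
Mark E: refs=E I J, marked=A E G J K
Mark I: refs=H H, marked=A E G I J K
Mark F: refs=H H, marked=A E F G I J K
Mark H: refs=K, marked=A E F G H I J K
Unmarked (collected): B C D

Answer: A E F G H I J K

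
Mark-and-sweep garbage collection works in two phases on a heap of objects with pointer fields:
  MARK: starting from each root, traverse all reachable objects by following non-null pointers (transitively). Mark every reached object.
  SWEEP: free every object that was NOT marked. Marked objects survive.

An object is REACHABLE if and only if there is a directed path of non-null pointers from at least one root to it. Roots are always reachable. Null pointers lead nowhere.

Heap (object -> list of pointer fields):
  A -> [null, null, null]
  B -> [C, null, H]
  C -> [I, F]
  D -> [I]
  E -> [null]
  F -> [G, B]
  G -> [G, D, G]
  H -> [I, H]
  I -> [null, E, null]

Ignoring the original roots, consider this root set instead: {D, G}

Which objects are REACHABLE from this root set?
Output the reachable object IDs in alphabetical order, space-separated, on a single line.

Answer: D E G I

Derivation:
Roots: D G
Mark D: refs=I, marked=D
Mark G: refs=G D G, marked=D G
Mark I: refs=null E null, marked=D G I
Mark E: refs=null, marked=D E G I
Unmarked (collected): A B C F H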